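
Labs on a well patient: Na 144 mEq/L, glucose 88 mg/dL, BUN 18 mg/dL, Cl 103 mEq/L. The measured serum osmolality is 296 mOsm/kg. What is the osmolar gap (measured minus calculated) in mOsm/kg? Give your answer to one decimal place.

-3.3 mOsm/kg

Calculated osmolality = 2·Na + glucose/18 + BUN/2.8
= 2·144 + 88/18 + 18/2.8
= 288 + 4.89 + 6.43
= 299.32 mOsm/kg ≈ 299.3 mOsm/kg
Osmolar gap = measured − calculated = 296 − 299.3 = -3.3 mOsm/kg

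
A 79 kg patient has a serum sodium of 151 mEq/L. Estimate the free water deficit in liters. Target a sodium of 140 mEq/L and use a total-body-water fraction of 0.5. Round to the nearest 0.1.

TBW = 0.5 · 79 = 39.5 L
Free water deficit = TBW · (Na/140 − 1)
= 39.5 · (151/140 − 1)
= 39.5 · 0.0786
= 3.1 L

3.1 L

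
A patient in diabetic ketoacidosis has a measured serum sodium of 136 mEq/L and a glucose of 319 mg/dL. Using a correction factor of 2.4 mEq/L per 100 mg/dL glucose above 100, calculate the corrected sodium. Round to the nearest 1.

Corrected Na = measured Na + 2.4 · (glucose − 100)/100
= 136 + 2.4 · (319 − 100)/100
= 136 + 5.3
= 141.3 mEq/L

141 mEq/L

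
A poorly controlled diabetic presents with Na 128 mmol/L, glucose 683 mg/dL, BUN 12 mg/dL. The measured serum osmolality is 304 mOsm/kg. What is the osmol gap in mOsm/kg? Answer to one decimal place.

Calculated osmolality = 2·Na + glucose/18 + BUN/2.8
= 2·128 + 683/18 + 12/2.8
= 256 + 37.94 + 4.29
= 298.23 mOsm/kg ≈ 298.2 mOsm/kg
Osmolar gap = measured − calculated = 304 − 298.2 = 5.8 mOsm/kg

5.8 mOsm/kg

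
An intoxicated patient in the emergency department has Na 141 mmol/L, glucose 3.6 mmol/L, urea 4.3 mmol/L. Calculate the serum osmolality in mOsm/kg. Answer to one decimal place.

Calculated osmolality = 2·Na + glucose + urea
= 2·141 + 3.6 + 4.3
= 282 + 3.60 + 4.30
= 289.9 mOsm/kg

289.9 mOsm/kg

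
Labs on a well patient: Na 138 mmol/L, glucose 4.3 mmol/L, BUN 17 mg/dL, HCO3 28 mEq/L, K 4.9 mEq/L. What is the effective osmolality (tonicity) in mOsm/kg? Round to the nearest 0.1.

Effective osmolality excludes urea (freely permeant across cell membranes):
2·Na + glucose
= 2·138 + 4.3
= 276 + 4.3
= 280.3 mOsm/kg

280.3 mOsm/kg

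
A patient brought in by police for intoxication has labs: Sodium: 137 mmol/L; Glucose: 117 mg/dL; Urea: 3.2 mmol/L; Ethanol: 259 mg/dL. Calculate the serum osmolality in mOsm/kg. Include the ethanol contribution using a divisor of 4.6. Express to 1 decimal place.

340.0 mOsm/kg

Calculated osmolality = 2·Na + glucose/18 + urea + ethanol/4.6
= 2·137 + 117/18 + 3.2 + 259/4.6
= 274 + 6.50 + 3.20 + 56.30
= 340 mOsm/kg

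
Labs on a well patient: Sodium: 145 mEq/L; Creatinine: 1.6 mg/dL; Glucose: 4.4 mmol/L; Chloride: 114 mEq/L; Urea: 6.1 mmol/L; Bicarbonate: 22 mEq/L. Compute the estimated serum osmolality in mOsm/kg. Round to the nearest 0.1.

Calculated osmolality = 2·Na + glucose + urea
= 2·145 + 4.4 + 6.1
= 290 + 4.40 + 6.10
= 300.5 mOsm/kg

300.5 mOsm/kg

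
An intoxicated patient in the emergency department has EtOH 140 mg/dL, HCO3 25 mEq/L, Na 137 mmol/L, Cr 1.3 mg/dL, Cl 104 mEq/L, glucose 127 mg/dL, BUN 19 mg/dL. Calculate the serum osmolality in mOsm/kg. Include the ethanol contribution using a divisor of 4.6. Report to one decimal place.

318.3 mOsm/kg

Calculated osmolality = 2·Na + glucose/18 + BUN/2.8 + ethanol/4.6
= 2·137 + 127/18 + 19/2.8 + 140/4.6
= 274 + 7.06 + 6.79 + 30.43
= 318.28 mOsm/kg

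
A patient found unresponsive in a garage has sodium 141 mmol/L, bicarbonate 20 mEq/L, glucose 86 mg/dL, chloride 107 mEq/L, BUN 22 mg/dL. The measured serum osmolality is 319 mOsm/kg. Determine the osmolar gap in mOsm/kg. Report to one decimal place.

Calculated osmolality = 2·Na + glucose/18 + BUN/2.8
= 2·141 + 86/18 + 22/2.8
= 282 + 4.78 + 7.86
= 294.64 mOsm/kg ≈ 294.6 mOsm/kg
Osmolar gap = measured − calculated = 319 − 294.6 = 24.4 mOsm/kg

24.4 mOsm/kg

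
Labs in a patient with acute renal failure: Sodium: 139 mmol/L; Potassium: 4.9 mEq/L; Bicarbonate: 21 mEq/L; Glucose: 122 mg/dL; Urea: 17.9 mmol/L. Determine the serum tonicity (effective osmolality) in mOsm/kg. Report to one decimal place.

284.8 mOsm/kg

Effective osmolality excludes urea (freely permeant across cell membranes):
2·Na + glucose/18
= 2·139 + 122/18
= 278 + 6.78
= 284.78 mOsm/kg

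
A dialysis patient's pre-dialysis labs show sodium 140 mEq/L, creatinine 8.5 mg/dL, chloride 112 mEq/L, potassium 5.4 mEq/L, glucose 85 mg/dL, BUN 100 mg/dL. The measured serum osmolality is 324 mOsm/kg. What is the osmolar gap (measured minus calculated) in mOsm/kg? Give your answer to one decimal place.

3.6 mOsm/kg

Calculated osmolality = 2·Na + glucose/18 + BUN/2.8
= 2·140 + 85/18 + 100/2.8
= 280 + 4.72 + 35.71
= 320.43 mOsm/kg ≈ 320.4 mOsm/kg
Osmolar gap = measured − calculated = 324 − 320.4 = 3.6 mOsm/kg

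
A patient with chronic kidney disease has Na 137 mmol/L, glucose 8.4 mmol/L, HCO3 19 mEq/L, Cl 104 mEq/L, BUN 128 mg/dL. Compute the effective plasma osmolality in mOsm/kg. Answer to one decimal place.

Effective osmolality excludes urea (freely permeant across cell membranes):
2·Na + glucose
= 2·137 + 8.4
= 274 + 8.4
= 282.4 mOsm/kg

282.4 mOsm/kg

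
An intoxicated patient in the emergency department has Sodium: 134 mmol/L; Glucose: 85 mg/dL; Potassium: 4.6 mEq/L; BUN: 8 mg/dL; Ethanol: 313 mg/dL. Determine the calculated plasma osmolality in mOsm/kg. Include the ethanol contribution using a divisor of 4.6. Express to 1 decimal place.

343.6 mOsm/kg

Calculated osmolality = 2·Na + glucose/18 + BUN/2.8 + ethanol/4.6
= 2·134 + 85/18 + 8/2.8 + 313/4.6
= 268 + 4.72 + 2.86 + 68.04
= 343.62 mOsm/kg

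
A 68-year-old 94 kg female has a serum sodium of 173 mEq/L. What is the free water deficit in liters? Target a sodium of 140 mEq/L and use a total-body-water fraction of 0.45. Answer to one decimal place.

TBW = 0.45 · 94 = 42.3 L
Free water deficit = TBW · (Na/140 − 1)
= 42.3 · (173/140 − 1)
= 42.3 · 0.2357
= 9.97 L

10.0 L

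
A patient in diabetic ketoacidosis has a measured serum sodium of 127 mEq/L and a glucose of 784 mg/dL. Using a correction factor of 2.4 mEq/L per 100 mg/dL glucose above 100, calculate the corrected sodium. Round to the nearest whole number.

143 mEq/L

Corrected Na = measured Na + 2.4 · (glucose − 100)/100
= 127 + 2.4 · (784 − 100)/100
= 127 + 16.4
= 143.4 mEq/L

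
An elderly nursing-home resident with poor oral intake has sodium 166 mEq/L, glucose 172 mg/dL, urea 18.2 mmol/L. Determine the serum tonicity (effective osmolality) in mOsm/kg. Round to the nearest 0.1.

341.6 mOsm/kg

Effective osmolality excludes urea (freely permeant across cell membranes):
2·Na + glucose/18
= 2·166 + 172/18
= 332 + 9.56
= 341.56 mOsm/kg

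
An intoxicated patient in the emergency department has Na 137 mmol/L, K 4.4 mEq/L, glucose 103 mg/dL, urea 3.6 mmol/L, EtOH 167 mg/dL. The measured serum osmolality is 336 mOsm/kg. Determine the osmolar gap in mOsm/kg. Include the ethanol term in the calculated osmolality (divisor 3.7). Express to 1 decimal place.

7.5 mOsm/kg

Calculated osmolality = 2·Na + glucose/18 + urea + ethanol/3.7
= 2·137 + 103/18 + 3.6 + 167/3.7
= 274 + 5.72 + 3.60 + 45.14
= 328.46 mOsm/kg ≈ 328.5 mOsm/kg
Osmolar gap = measured − calculated = 336 − 328.5 = 7.5 mOsm/kg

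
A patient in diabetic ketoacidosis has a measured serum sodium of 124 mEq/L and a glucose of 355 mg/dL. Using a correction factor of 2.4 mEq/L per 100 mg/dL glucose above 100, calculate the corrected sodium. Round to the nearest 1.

Corrected Na = measured Na + 2.4 · (glucose − 100)/100
= 124 + 2.4 · (355 − 100)/100
= 124 + 6.1
= 130.1 mEq/L

130 mEq/L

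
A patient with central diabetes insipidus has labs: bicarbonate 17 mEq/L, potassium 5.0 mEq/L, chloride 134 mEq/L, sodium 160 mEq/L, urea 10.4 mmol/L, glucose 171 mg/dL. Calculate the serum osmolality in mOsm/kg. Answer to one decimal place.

339.9 mOsm/kg

Calculated osmolality = 2·Na + glucose/18 + urea
= 2·160 + 171/18 + 10.4
= 320 + 9.50 + 10.40
= 339.9 mOsm/kg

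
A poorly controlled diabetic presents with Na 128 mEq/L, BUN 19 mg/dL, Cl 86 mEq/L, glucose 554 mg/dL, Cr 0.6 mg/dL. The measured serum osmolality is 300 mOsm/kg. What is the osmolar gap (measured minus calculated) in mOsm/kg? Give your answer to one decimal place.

6.4 mOsm/kg

Calculated osmolality = 2·Na + glucose/18 + BUN/2.8
= 2·128 + 554/18 + 19/2.8
= 256 + 30.78 + 6.79
= 293.57 mOsm/kg ≈ 293.6 mOsm/kg
Osmolar gap = measured − calculated = 300 − 293.6 = 6.4 mOsm/kg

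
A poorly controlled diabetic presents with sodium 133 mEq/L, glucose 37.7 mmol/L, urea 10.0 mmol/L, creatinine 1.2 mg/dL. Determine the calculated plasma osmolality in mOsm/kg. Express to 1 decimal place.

Calculated osmolality = 2·Na + glucose + urea
= 2·133 + 37.7 + 10
= 266 + 37.70 + 10
= 313.7 mOsm/kg

313.7 mOsm/kg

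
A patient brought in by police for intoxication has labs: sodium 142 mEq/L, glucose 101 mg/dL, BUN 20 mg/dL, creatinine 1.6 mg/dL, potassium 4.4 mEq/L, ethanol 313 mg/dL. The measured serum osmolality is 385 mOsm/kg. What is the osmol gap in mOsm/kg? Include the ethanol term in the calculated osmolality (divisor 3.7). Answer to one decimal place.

3.7 mOsm/kg

Calculated osmolality = 2·Na + glucose/18 + BUN/2.8 + ethanol/3.7
= 2·142 + 101/18 + 20/2.8 + 313/3.7
= 284 + 5.61 + 7.14 + 84.59
= 381.34 mOsm/kg ≈ 381.3 mOsm/kg
Osmolar gap = measured − calculated = 385 − 381.3 = 3.7 mOsm/kg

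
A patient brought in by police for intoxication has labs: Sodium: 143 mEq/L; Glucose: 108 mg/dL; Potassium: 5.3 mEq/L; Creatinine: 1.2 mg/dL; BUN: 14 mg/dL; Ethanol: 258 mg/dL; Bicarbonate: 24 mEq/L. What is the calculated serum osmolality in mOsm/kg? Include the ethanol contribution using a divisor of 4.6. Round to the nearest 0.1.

Calculated osmolality = 2·Na + glucose/18 + BUN/2.8 + ethanol/4.6
= 2·143 + 108/18 + 14/2.8 + 258/4.6
= 286 + 6 + 5 + 56.09
= 353.09 mOsm/kg

353.1 mOsm/kg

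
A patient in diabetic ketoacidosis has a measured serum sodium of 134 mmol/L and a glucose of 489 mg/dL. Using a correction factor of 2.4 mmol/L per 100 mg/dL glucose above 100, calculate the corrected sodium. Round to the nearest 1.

Corrected Na = measured Na + 2.4 · (glucose − 100)/100
= 134 + 2.4 · (489 − 100)/100
= 134 + 9.3
= 143.3 mmol/L

143 mmol/L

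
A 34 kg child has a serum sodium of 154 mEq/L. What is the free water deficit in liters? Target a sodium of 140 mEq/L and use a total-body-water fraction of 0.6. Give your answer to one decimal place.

TBW = 0.6 · 34 = 20.4 L
Free water deficit = TBW · (Na/140 − 1)
= 20.4 · (154/140 − 1)
= 20.4 · 0.1
= 2.04 L

2.0 L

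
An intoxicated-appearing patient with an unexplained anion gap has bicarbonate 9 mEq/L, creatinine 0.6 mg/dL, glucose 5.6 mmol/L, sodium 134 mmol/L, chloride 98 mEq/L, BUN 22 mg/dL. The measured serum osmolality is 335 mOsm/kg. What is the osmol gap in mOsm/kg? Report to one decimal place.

53.5 mOsm/kg

Calculated osmolality = 2·Na + glucose + BUN/2.8
= 2·134 + 5.6 + 22/2.8
= 268 + 5.60 + 7.86
= 281.46 mOsm/kg ≈ 281.5 mOsm/kg
Osmolar gap = measured − calculated = 335 − 281.5 = 53.5 mOsm/kg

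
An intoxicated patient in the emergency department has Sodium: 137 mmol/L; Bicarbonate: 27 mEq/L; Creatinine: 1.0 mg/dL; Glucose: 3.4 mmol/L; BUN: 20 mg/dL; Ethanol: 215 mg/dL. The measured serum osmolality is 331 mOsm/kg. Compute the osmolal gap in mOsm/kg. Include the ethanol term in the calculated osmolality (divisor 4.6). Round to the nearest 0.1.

-0.3 mOsm/kg

Calculated osmolality = 2·Na + glucose + BUN/2.8 + ethanol/4.6
= 2·137 + 3.4 + 20/2.8 + 215/4.6
= 274 + 3.40 + 7.14 + 46.74
= 331.28 mOsm/kg ≈ 331.3 mOsm/kg
Osmolar gap = measured − calculated = 331 − 331.3 = -0.3 mOsm/kg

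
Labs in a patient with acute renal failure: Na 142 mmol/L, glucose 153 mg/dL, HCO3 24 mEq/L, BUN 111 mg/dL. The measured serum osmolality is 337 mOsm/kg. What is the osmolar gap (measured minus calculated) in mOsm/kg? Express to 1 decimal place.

Calculated osmolality = 2·Na + glucose/18 + BUN/2.8
= 2·142 + 153/18 + 111/2.8
= 284 + 8.50 + 39.64
= 332.14 mOsm/kg ≈ 332.1 mOsm/kg
Osmolar gap = measured − calculated = 337 − 332.1 = 4.9 mOsm/kg

4.9 mOsm/kg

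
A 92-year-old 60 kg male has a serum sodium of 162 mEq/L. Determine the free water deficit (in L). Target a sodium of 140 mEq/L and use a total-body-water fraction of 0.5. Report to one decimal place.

4.7 L

TBW = 0.5 · 60 = 30 L
Free water deficit = TBW · (Na/140 − 1)
= 30 · (162/140 − 1)
= 30 · 0.1571
= 4.71 L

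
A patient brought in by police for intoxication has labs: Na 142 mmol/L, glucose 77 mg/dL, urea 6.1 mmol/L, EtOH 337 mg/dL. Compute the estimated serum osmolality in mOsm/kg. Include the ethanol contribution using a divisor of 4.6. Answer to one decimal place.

Calculated osmolality = 2·Na + glucose/18 + urea + ethanol/4.6
= 2·142 + 77/18 + 6.1 + 337/4.6
= 284 + 4.28 + 6.10 + 73.26
= 367.64 mOsm/kg

367.6 mOsm/kg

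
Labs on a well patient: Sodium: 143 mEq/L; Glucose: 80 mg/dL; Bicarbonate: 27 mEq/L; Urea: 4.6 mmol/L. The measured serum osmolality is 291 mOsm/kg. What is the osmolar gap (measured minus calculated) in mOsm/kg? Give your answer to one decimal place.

Calculated osmolality = 2·Na + glucose/18 + urea
= 2·143 + 80/18 + 4.6
= 286 + 4.44 + 4.60
= 295.04 mOsm/kg ≈ 295.0 mOsm/kg
Osmolar gap = measured − calculated = 291 − 295.0 = -4.0 mOsm/kg

-4.0 mOsm/kg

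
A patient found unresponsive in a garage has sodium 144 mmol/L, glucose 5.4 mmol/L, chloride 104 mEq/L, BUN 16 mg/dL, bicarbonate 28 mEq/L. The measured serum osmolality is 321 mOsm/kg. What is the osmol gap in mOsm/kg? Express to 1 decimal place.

21.9 mOsm/kg

Calculated osmolality = 2·Na + glucose + BUN/2.8
= 2·144 + 5.4 + 16/2.8
= 288 + 5.40 + 5.71
= 299.11 mOsm/kg ≈ 299.1 mOsm/kg
Osmolar gap = measured − calculated = 321 − 299.1 = 21.9 mOsm/kg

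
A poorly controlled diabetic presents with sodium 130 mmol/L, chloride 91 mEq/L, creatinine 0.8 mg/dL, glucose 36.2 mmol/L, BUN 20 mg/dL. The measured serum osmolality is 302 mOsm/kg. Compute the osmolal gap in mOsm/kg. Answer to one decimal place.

Calculated osmolality = 2·Na + glucose + BUN/2.8
= 2·130 + 36.2 + 20/2.8
= 260 + 36.20 + 7.14
= 303.34 mOsm/kg ≈ 303.3 mOsm/kg
Osmolar gap = measured − calculated = 302 − 303.3 = -1.3 mOsm/kg

-1.3 mOsm/kg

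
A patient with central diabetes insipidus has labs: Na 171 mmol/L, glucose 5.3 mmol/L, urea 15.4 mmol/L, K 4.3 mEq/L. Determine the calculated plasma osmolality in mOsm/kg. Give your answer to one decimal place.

Calculated osmolality = 2·Na + glucose + urea
= 2·171 + 5.3 + 15.4
= 342 + 5.30 + 15.40
= 362.7 mOsm/kg

362.7 mOsm/kg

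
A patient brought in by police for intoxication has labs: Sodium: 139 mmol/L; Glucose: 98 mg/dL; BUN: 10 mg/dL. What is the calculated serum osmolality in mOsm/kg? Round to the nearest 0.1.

287.0 mOsm/kg

Calculated osmolality = 2·Na + glucose/18 + BUN/2.8
= 2·139 + 98/18 + 10/2.8
= 278 + 5.44 + 3.57
= 287.01 mOsm/kg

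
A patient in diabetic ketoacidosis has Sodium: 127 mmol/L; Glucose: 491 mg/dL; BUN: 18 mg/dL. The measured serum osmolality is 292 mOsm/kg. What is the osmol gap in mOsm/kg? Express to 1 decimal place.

Calculated osmolality = 2·Na + glucose/18 + BUN/2.8
= 2·127 + 491/18 + 18/2.8
= 254 + 27.28 + 6.43
= 287.71 mOsm/kg ≈ 287.7 mOsm/kg
Osmolar gap = measured − calculated = 292 − 287.7 = 4.3 mOsm/kg

4.3 mOsm/kg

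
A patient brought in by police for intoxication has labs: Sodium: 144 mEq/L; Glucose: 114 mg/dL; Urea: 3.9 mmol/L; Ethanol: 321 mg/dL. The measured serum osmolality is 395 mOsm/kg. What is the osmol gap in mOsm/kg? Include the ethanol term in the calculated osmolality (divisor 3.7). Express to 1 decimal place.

Calculated osmolality = 2·Na + glucose/18 + urea + ethanol/3.7
= 2·144 + 114/18 + 3.9 + 321/3.7
= 288 + 6.33 + 3.90 + 86.76
= 384.99 mOsm/kg ≈ 385.0 mOsm/kg
Osmolar gap = measured − calculated = 395 − 385.0 = 10.0 mOsm/kg

10.0 mOsm/kg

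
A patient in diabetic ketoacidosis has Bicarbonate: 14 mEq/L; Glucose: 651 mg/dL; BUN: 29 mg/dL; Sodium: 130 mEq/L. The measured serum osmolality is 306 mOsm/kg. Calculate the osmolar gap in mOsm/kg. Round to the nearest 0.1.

-0.5 mOsm/kg

Calculated osmolality = 2·Na + glucose/18 + BUN/2.8
= 2·130 + 651/18 + 29/2.8
= 260 + 36.17 + 10.36
= 306.53 mOsm/kg ≈ 306.5 mOsm/kg
Osmolar gap = measured − calculated = 306 − 306.5 = -0.5 mOsm/kg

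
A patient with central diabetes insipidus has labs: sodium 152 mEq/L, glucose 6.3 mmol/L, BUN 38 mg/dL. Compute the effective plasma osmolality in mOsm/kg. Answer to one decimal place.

Effective osmolality excludes urea (freely permeant across cell membranes):
2·Na + glucose
= 2·152 + 6.3
= 304 + 6.3
= 310.3 mOsm/kg

310.3 mOsm/kg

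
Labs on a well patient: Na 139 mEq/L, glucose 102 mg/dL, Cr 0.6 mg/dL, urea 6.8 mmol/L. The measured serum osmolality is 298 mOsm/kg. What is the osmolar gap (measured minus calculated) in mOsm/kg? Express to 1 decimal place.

Calculated osmolality = 2·Na + glucose/18 + urea
= 2·139 + 102/18 + 6.8
= 278 + 5.67 + 6.80
= 290.47 mOsm/kg ≈ 290.5 mOsm/kg
Osmolar gap = measured − calculated = 298 − 290.5 = 7.5 mOsm/kg

7.5 mOsm/kg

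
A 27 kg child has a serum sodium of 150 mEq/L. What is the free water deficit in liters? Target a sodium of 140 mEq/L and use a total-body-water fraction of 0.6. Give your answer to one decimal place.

1.2 L

TBW = 0.6 · 27 = 16.2 L
Free water deficit = TBW · (Na/140 − 1)
= 16.2 · (150/140 − 1)
= 16.2 · 0.0714
= 1.16 L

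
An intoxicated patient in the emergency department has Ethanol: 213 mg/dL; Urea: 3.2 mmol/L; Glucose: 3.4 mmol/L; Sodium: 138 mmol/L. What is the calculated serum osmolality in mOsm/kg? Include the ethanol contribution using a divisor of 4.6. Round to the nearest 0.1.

328.9 mOsm/kg

Calculated osmolality = 2·Na + glucose + urea + ethanol/4.6
= 2·138 + 3.4 + 3.2 + 213/4.6
= 276 + 3.40 + 3.20 + 46.30
= 328.9 mOsm/kg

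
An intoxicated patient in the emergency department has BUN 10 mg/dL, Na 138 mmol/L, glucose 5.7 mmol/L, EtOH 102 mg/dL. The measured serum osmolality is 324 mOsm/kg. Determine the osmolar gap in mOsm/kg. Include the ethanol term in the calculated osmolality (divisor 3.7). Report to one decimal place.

11.2 mOsm/kg

Calculated osmolality = 2·Na + glucose + BUN/2.8 + ethanol/3.7
= 2·138 + 5.7 + 10/2.8 + 102/3.7
= 276 + 5.70 + 3.57 + 27.57
= 312.84 mOsm/kg ≈ 312.8 mOsm/kg
Osmolar gap = measured − calculated = 324 − 312.8 = 11.2 mOsm/kg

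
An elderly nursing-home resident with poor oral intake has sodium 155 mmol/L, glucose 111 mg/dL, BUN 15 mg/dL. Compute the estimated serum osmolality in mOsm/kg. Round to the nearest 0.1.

Calculated osmolality = 2·Na + glucose/18 + BUN/2.8
= 2·155 + 111/18 + 15/2.8
= 310 + 6.17 + 5.36
= 321.53 mOsm/kg

321.5 mOsm/kg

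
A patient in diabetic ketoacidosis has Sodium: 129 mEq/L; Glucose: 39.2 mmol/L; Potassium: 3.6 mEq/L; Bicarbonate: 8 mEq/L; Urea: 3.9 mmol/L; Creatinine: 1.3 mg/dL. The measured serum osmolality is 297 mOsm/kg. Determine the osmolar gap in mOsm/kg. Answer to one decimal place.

-4.1 mOsm/kg

Calculated osmolality = 2·Na + glucose + urea
= 2·129 + 39.2 + 3.9
= 258 + 39.20 + 3.90
= 301.1 mOsm/kg ≈ 301.1 mOsm/kg
Osmolar gap = measured − calculated = 297 − 301.1 = -4.1 mOsm/kg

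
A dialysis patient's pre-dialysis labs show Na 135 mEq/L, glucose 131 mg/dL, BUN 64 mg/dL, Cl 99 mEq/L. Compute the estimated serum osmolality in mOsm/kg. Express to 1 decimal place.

Calculated osmolality = 2·Na + glucose/18 + BUN/2.8
= 2·135 + 131/18 + 64/2.8
= 270 + 7.28 + 22.86
= 300.14 mOsm/kg

300.1 mOsm/kg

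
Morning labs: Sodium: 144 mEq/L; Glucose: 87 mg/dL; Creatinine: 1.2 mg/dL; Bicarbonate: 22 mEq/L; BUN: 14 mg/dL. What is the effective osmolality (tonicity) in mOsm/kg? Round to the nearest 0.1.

Effective osmolality excludes urea (freely permeant across cell membranes):
2·Na + glucose/18
= 2·144 + 87/18
= 288 + 4.83
= 292.83 mOsm/kg

292.8 mOsm/kg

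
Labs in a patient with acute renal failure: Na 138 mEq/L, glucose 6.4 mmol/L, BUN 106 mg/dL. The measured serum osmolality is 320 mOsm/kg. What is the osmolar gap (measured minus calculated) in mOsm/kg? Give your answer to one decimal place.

-0.3 mOsm/kg

Calculated osmolality = 2·Na + glucose + BUN/2.8
= 2·138 + 6.4 + 106/2.8
= 276 + 6.40 + 37.86
= 320.26 mOsm/kg ≈ 320.3 mOsm/kg
Osmolar gap = measured − calculated = 320 − 320.3 = -0.3 mOsm/kg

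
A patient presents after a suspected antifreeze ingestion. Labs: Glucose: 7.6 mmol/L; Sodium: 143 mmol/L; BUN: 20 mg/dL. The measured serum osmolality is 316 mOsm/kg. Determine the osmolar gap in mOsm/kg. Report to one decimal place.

15.3 mOsm/kg

Calculated osmolality = 2·Na + glucose + BUN/2.8
= 2·143 + 7.6 + 20/2.8
= 286 + 7.60 + 7.14
= 300.74 mOsm/kg ≈ 300.7 mOsm/kg
Osmolar gap = measured − calculated = 316 − 300.7 = 15.3 mOsm/kg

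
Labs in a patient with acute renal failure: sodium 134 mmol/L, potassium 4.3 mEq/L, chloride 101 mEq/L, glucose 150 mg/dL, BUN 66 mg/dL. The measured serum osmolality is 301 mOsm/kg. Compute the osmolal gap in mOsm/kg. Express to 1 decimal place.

Calculated osmolality = 2·Na + glucose/18 + BUN/2.8
= 2·134 + 150/18 + 66/2.8
= 268 + 8.33 + 23.57
= 299.9 mOsm/kg ≈ 299.9 mOsm/kg
Osmolar gap = measured − calculated = 301 − 299.9 = 1.1 mOsm/kg

1.1 mOsm/kg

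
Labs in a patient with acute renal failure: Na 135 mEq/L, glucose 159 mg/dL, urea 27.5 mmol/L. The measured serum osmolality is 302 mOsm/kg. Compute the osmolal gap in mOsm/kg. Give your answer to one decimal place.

Calculated osmolality = 2·Na + glucose/18 + urea
= 2·135 + 159/18 + 27.5
= 270 + 8.83 + 27.50
= 306.33 mOsm/kg ≈ 306.3 mOsm/kg
Osmolar gap = measured − calculated = 302 − 306.3 = -4.3 mOsm/kg

-4.3 mOsm/kg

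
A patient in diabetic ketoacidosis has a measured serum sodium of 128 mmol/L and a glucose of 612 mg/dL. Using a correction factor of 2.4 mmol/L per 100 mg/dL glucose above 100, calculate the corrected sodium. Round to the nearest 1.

Corrected Na = measured Na + 2.4 · (glucose − 100)/100
= 128 + 2.4 · (612 − 100)/100
= 128 + 12.3
= 140.3 mmol/L

140 mmol/L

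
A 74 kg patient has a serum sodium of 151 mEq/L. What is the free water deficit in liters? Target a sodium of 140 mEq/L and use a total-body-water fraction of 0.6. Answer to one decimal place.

3.5 L

TBW = 0.6 · 74 = 44.4 L
Free water deficit = TBW · (Na/140 − 1)
= 44.4 · (151/140 − 1)
= 44.4 · 0.0786
= 3.49 L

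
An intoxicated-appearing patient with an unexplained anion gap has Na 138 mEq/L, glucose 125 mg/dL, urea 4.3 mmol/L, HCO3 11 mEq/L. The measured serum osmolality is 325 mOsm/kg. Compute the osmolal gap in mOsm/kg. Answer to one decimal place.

37.8 mOsm/kg

Calculated osmolality = 2·Na + glucose/18 + urea
= 2·138 + 125/18 + 4.3
= 276 + 6.94 + 4.30
= 287.24 mOsm/kg ≈ 287.2 mOsm/kg
Osmolar gap = measured − calculated = 325 − 287.2 = 37.8 mOsm/kg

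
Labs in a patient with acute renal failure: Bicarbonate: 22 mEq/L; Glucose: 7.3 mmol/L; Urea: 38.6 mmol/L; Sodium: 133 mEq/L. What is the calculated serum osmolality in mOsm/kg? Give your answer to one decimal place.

311.9 mOsm/kg

Calculated osmolality = 2·Na + glucose + urea
= 2·133 + 7.3 + 38.6
= 266 + 7.30 + 38.60
= 311.9 mOsm/kg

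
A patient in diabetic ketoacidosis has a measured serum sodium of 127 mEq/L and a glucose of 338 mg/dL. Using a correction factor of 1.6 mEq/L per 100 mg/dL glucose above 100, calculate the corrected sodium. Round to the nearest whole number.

Corrected Na = measured Na + 1.6 · (glucose − 100)/100
= 127 + 1.6 · (338 − 100)/100
= 127 + 3.8
= 130.8 mEq/L

131 mEq/L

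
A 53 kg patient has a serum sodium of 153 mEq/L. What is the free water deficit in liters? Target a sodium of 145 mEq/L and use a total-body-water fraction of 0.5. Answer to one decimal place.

TBW = 0.5 · 53 = 26.5 L
Free water deficit = TBW · (Na/145 − 1)
= 26.5 · (153/145 − 1)
= 26.5 · 0.0552
= 1.46 L

1.5 L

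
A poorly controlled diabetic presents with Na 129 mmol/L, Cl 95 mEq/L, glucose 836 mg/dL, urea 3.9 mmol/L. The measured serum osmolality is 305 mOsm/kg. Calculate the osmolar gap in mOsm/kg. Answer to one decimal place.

Calculated osmolality = 2·Na + glucose/18 + urea
= 2·129 + 836/18 + 3.9
= 258 + 46.44 + 3.90
= 308.34 mOsm/kg ≈ 308.3 mOsm/kg
Osmolar gap = measured − calculated = 305 − 308.3 = -3.3 mOsm/kg

-3.3 mOsm/kg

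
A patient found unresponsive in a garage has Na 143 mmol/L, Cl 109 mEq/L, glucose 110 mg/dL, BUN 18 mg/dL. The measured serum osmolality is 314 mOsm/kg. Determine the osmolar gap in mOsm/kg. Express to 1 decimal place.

Calculated osmolality = 2·Na + glucose/18 + BUN/2.8
= 2·143 + 110/18 + 18/2.8
= 286 + 6.11 + 6.43
= 298.54 mOsm/kg ≈ 298.5 mOsm/kg
Osmolar gap = measured − calculated = 314 − 298.5 = 15.5 mOsm/kg

15.5 mOsm/kg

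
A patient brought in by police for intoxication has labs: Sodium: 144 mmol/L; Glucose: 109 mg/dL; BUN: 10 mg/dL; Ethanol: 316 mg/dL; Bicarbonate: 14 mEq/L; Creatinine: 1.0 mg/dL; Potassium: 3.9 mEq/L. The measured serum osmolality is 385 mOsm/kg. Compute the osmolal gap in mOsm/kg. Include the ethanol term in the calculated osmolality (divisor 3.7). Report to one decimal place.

Calculated osmolality = 2·Na + glucose/18 + BUN/2.8 + ethanol/3.7
= 2·144 + 109/18 + 10/2.8 + 316/3.7
= 288 + 6.06 + 3.57 + 85.41
= 383.04 mOsm/kg ≈ 383.0 mOsm/kg
Osmolar gap = measured − calculated = 385 − 383.0 = 2.0 mOsm/kg

2.0 mOsm/kg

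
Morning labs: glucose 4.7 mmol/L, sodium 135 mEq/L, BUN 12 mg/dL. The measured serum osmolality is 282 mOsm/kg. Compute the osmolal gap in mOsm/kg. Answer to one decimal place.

3.0 mOsm/kg

Calculated osmolality = 2·Na + glucose + BUN/2.8
= 2·135 + 4.7 + 12/2.8
= 270 + 4.70 + 4.29
= 278.99 mOsm/kg ≈ 279.0 mOsm/kg
Osmolar gap = measured − calculated = 282 − 279.0 = 3.0 mOsm/kg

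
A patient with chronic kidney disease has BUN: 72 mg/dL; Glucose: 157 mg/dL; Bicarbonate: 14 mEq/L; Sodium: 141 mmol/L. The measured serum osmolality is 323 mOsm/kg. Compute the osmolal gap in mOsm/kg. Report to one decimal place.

Calculated osmolality = 2·Na + glucose/18 + BUN/2.8
= 2·141 + 157/18 + 72/2.8
= 282 + 8.72 + 25.71
= 316.43 mOsm/kg ≈ 316.4 mOsm/kg
Osmolar gap = measured − calculated = 323 − 316.4 = 6.6 mOsm/kg

6.6 mOsm/kg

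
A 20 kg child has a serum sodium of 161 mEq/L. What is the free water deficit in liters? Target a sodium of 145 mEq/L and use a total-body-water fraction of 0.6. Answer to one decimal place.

1.3 L

TBW = 0.6 · 20 = 12 L
Free water deficit = TBW · (Na/145 − 1)
= 12 · (161/145 − 1)
= 12 · 0.1103
= 1.32 L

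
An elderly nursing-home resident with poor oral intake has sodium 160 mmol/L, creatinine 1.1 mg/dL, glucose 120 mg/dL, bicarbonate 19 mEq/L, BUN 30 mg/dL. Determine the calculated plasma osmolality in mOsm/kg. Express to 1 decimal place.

337.4 mOsm/kg

Calculated osmolality = 2·Na + glucose/18 + BUN/2.8
= 2·160 + 120/18 + 30/2.8
= 320 + 6.67 + 10.71
= 337.38 mOsm/kg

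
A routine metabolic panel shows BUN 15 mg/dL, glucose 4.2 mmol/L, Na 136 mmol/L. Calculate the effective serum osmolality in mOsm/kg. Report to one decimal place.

Effective osmolality excludes urea (freely permeant across cell membranes):
2·Na + glucose
= 2·136 + 4.2
= 272 + 4.2
= 276.2 mOsm/kg

276.2 mOsm/kg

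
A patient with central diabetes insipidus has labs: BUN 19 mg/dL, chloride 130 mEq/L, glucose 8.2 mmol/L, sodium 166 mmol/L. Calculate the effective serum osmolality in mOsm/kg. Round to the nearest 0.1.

Effective osmolality excludes urea (freely permeant across cell membranes):
2·Na + glucose
= 2·166 + 8.2
= 332 + 8.2
= 340.2 mOsm/kg

340.2 mOsm/kg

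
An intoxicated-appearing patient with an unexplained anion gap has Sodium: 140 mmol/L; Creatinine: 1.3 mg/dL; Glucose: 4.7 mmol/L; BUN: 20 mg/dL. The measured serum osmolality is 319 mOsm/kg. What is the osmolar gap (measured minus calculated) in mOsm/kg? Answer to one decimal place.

Calculated osmolality = 2·Na + glucose + BUN/2.8
= 2·140 + 4.7 + 20/2.8
= 280 + 4.70 + 7.14
= 291.84 mOsm/kg ≈ 291.8 mOsm/kg
Osmolar gap = measured − calculated = 319 − 291.8 = 27.2 mOsm/kg

27.2 mOsm/kg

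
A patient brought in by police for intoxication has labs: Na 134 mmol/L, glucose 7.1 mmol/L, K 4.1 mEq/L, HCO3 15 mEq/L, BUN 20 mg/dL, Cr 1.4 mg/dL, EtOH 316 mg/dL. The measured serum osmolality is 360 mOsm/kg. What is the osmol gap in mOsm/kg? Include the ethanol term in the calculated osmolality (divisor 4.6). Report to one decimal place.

9.1 mOsm/kg

Calculated osmolality = 2·Na + glucose + BUN/2.8 + ethanol/4.6
= 2·134 + 7.1 + 20/2.8 + 316/4.6
= 268 + 7.10 + 7.14 + 68.70
= 350.94 mOsm/kg ≈ 350.9 mOsm/kg
Osmolar gap = measured − calculated = 360 − 350.9 = 9.1 mOsm/kg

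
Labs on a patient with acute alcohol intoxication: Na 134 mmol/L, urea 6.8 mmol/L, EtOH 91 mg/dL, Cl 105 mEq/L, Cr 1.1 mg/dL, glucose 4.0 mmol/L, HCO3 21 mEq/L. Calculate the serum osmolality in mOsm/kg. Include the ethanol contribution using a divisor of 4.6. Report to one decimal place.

298.6 mOsm/kg

Calculated osmolality = 2·Na + glucose + urea + ethanol/4.6
= 2·134 + 4 + 6.8 + 91/4.6
= 268 + 4 + 6.80 + 19.78
= 298.58 mOsm/kg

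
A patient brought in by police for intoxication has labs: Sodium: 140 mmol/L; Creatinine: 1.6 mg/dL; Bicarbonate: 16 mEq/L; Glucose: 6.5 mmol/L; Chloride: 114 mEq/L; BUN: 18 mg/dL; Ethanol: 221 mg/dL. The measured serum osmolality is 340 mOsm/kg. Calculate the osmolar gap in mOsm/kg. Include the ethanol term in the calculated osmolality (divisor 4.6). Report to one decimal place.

Calculated osmolality = 2·Na + glucose + BUN/2.8 + ethanol/4.6
= 2·140 + 6.5 + 18/2.8 + 221/4.6
= 280 + 6.50 + 6.43 + 48.04
= 340.97 mOsm/kg ≈ 341.0 mOsm/kg
Osmolar gap = measured − calculated = 340 − 341.0 = -1.0 mOsm/kg

-1.0 mOsm/kg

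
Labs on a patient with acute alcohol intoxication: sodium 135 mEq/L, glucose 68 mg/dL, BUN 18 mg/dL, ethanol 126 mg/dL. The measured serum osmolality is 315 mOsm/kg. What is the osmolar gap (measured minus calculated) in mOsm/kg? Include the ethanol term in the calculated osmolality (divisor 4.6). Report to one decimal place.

7.4 mOsm/kg

Calculated osmolality = 2·Na + glucose/18 + BUN/2.8 + ethanol/4.6
= 2·135 + 68/18 + 18/2.8 + 126/4.6
= 270 + 3.78 + 6.43 + 27.39
= 307.6 mOsm/kg ≈ 307.6 mOsm/kg
Osmolar gap = measured − calculated = 315 − 307.6 = 7.4 mOsm/kg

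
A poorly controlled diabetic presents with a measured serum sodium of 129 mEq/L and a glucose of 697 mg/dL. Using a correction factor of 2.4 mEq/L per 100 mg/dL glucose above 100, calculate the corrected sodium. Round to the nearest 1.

Corrected Na = measured Na + 2.4 · (glucose − 100)/100
= 129 + 2.4 · (697 − 100)/100
= 129 + 14.3
= 143.3 mEq/L

143 mEq/L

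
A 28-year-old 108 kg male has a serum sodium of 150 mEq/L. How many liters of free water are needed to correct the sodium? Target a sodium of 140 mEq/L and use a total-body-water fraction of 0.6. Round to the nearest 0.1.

TBW = 0.6 · 108 = 64.8 L
Free water deficit = TBW · (Na/140 − 1)
= 64.8 · (150/140 − 1)
= 64.8 · 0.0714
= 4.63 L

4.6 L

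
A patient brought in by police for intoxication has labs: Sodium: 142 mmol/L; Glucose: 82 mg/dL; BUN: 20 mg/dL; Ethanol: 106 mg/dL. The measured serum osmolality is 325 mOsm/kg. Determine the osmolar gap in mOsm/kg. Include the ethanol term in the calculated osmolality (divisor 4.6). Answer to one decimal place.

6.3 mOsm/kg

Calculated osmolality = 2·Na + glucose/18 + BUN/2.8 + ethanol/4.6
= 2·142 + 82/18 + 20/2.8 + 106/4.6
= 284 + 4.56 + 7.14 + 23.04
= 318.74 mOsm/kg ≈ 318.7 mOsm/kg
Osmolar gap = measured − calculated = 325 − 318.7 = 6.3 mOsm/kg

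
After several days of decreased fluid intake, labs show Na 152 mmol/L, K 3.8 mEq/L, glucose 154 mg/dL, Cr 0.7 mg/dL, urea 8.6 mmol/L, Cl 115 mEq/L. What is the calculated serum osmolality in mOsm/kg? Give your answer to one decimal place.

Calculated osmolality = 2·Na + glucose/18 + urea
= 2·152 + 154/18 + 8.6
= 304 + 8.56 + 8.60
= 321.16 mOsm/kg

321.2 mOsm/kg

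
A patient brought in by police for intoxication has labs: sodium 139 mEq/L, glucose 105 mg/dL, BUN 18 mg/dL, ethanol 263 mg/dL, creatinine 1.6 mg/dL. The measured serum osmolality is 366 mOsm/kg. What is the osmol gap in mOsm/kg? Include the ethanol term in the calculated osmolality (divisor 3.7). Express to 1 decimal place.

Calculated osmolality = 2·Na + glucose/18 + BUN/2.8 + ethanol/3.7
= 2·139 + 105/18 + 18/2.8 + 263/3.7
= 278 + 5.83 + 6.43 + 71.08
= 361.34 mOsm/kg ≈ 361.3 mOsm/kg
Osmolar gap = measured − calculated = 366 − 361.3 = 4.7 mOsm/kg

4.7 mOsm/kg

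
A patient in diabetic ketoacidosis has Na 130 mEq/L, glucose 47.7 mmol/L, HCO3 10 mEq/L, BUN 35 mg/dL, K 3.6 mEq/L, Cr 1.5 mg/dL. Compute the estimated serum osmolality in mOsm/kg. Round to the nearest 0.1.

320.2 mOsm/kg

Calculated osmolality = 2·Na + glucose + BUN/2.8
= 2·130 + 47.7 + 35/2.8
= 260 + 47.70 + 12.50
= 320.2 mOsm/kg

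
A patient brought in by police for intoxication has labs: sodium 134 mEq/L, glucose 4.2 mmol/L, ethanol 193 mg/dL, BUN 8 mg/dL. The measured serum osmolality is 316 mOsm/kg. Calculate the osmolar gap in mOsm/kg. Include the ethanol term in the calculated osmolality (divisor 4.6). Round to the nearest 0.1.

-1.0 mOsm/kg

Calculated osmolality = 2·Na + glucose + BUN/2.8 + ethanol/4.6
= 2·134 + 4.2 + 8/2.8 + 193/4.6
= 268 + 4.20 + 2.86 + 41.96
= 317.02 mOsm/kg ≈ 317.0 mOsm/kg
Osmolar gap = measured − calculated = 316 − 317.0 = -1.0 mOsm/kg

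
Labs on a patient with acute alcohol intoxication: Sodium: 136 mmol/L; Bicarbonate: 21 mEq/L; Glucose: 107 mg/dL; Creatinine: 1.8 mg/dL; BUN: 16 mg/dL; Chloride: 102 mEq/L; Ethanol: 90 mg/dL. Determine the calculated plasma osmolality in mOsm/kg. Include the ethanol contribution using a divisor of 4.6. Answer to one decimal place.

303.2 mOsm/kg

Calculated osmolality = 2·Na + glucose/18 + BUN/2.8 + ethanol/4.6
= 2·136 + 107/18 + 16/2.8 + 90/4.6
= 272 + 5.94 + 5.71 + 19.57
= 303.22 mOsm/kg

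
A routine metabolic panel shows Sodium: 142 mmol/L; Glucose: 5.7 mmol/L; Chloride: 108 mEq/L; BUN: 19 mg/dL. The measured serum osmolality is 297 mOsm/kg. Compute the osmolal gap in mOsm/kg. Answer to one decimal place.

Calculated osmolality = 2·Na + glucose + BUN/2.8
= 2·142 + 5.7 + 19/2.8
= 284 + 5.70 + 6.79
= 296.49 mOsm/kg ≈ 296.5 mOsm/kg
Osmolar gap = measured − calculated = 297 − 296.5 = 0.5 mOsm/kg

0.5 mOsm/kg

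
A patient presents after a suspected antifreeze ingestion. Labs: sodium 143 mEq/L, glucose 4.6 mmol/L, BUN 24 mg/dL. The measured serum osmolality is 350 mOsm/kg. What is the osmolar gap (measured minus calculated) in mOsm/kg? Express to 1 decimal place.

Calculated osmolality = 2·Na + glucose + BUN/2.8
= 2·143 + 4.6 + 24/2.8
= 286 + 4.60 + 8.57
= 299.17 mOsm/kg ≈ 299.2 mOsm/kg
Osmolar gap = measured − calculated = 350 − 299.2 = 50.8 mOsm/kg

50.8 mOsm/kg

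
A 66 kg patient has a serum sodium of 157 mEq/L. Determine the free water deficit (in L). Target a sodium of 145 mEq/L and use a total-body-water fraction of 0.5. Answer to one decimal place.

TBW = 0.5 · 66 = 33 L
Free water deficit = TBW · (Na/145 − 1)
= 33 · (157/145 − 1)
= 33 · 0.0828
= 2.73 L

2.7 L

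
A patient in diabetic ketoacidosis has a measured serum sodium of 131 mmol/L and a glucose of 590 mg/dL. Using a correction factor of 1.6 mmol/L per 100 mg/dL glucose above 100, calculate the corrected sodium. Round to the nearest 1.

Corrected Na = measured Na + 1.6 · (glucose − 100)/100
= 131 + 1.6 · (590 − 100)/100
= 131 + 7.8
= 138.8 mmol/L

139 mmol/L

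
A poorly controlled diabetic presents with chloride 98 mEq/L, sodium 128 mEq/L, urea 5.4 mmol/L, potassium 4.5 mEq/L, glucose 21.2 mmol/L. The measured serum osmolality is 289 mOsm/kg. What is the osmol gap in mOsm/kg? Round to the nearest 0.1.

6.4 mOsm/kg

Calculated osmolality = 2·Na + glucose + urea
= 2·128 + 21.2 + 5.4
= 256 + 21.20 + 5.40
= 282.6 mOsm/kg ≈ 282.6 mOsm/kg
Osmolar gap = measured − calculated = 289 − 282.6 = 6.4 mOsm/kg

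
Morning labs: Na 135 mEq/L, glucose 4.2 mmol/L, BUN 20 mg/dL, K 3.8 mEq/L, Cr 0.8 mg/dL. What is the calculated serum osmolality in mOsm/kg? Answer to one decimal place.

281.3 mOsm/kg

Calculated osmolality = 2·Na + glucose + BUN/2.8
= 2·135 + 4.2 + 20/2.8
= 270 + 4.20 + 7.14
= 281.34 mOsm/kg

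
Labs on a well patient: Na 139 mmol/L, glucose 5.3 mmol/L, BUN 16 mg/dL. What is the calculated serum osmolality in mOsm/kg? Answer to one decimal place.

289.0 mOsm/kg

Calculated osmolality = 2·Na + glucose + BUN/2.8
= 2·139 + 5.3 + 16/2.8
= 278 + 5.30 + 5.71
= 289.01 mOsm/kg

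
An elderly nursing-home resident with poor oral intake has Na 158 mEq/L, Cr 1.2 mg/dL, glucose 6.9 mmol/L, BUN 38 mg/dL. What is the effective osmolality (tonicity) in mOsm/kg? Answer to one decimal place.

322.9 mOsm/kg

Effective osmolality excludes urea (freely permeant across cell membranes):
2·Na + glucose
= 2·158 + 6.9
= 316 + 6.9
= 322.9 mOsm/kg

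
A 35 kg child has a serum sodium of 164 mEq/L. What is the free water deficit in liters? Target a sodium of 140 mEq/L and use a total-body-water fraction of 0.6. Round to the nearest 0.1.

TBW = 0.6 · 35 = 21 L
Free water deficit = TBW · (Na/140 − 1)
= 21 · (164/140 − 1)
= 21 · 0.1714
= 3.6 L

3.6 L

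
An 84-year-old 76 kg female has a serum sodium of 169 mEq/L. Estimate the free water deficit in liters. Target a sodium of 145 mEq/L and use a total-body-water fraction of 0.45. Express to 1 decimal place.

5.7 L

TBW = 0.45 · 76 = 34.2 L
Free water deficit = TBW · (Na/145 − 1)
= 34.2 · (169/145 − 1)
= 34.2 · 0.1655
= 5.66 L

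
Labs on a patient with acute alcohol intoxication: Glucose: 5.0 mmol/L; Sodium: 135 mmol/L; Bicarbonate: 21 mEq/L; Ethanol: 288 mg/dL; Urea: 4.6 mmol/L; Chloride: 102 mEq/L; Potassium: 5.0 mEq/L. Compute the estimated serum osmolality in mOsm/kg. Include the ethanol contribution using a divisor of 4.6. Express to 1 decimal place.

Calculated osmolality = 2·Na + glucose + urea + ethanol/4.6
= 2·135 + 5 + 4.6 + 288/4.6
= 270 + 5 + 4.60 + 62.61
= 342.21 mOsm/kg

342.2 mOsm/kg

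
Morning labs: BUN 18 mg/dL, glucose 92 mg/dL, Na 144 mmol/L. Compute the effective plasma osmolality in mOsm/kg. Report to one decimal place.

Effective osmolality excludes urea (freely permeant across cell membranes):
2·Na + glucose/18
= 2·144 + 92/18
= 288 + 5.11
= 293.11 mOsm/kg

293.1 mOsm/kg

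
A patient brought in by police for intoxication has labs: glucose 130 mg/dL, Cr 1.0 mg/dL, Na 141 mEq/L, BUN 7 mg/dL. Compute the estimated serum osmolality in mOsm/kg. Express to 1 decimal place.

291.7 mOsm/kg

Calculated osmolality = 2·Na + glucose/18 + BUN/2.8
= 2·141 + 130/18 + 7/2.8
= 282 + 7.22 + 2.50
= 291.72 mOsm/kg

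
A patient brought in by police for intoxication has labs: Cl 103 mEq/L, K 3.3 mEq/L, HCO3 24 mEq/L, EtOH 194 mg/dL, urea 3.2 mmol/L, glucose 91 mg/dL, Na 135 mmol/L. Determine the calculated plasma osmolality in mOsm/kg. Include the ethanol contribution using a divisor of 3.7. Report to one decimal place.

330.7 mOsm/kg

Calculated osmolality = 2·Na + glucose/18 + urea + ethanol/3.7
= 2·135 + 91/18 + 3.2 + 194/3.7
= 270 + 5.06 + 3.20 + 52.43
= 330.69 mOsm/kg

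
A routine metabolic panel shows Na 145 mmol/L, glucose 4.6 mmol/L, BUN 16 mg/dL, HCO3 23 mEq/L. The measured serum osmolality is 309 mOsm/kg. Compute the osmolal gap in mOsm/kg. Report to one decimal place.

Calculated osmolality = 2·Na + glucose + BUN/2.8
= 2·145 + 4.6 + 16/2.8
= 290 + 4.60 + 5.71
= 300.31 mOsm/kg ≈ 300.3 mOsm/kg
Osmolar gap = measured − calculated = 309 − 300.3 = 8.7 mOsm/kg

8.7 mOsm/kg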